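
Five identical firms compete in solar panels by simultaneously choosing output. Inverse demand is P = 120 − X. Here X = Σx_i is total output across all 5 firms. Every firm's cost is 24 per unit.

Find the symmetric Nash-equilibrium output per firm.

16

A representative firm's profit is π_i = x_i(120 − X) − 24x_i, with X = x_i + Σ_{j≠i} x_j.
First-order condition: 96 − 2x_i − Σ_{j≠i} x_j = 0.
In a symmetric equilibrium every firm chooses the same x, so Σ_{j≠i} x_j = 4x. The condition becomes 96 − 6x = 0, giving x = 96/6 = 16.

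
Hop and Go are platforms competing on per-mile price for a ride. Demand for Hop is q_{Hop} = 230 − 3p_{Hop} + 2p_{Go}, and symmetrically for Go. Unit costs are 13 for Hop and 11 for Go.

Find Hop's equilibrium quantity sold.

Hop's profit: π = (p_{Hop} − 13)(230 − 3p_{Hop} + 2p_{Go}).
∂π/∂p_{Hop} = 269 − 6p_{Hop} + 2p_{Go} = 0 ⇒ p_{Hop} = 269/6 + (1/3)p_{Go}.
Similarly p_{Go} = 263/6 + (1/3)p_{Hop}.
Plugging p_{Go} into Hop's best response: p_{Hop} = 269/6 + (1/3)(263/6 + (1/3)p_{Hop}) ⇒ (8/9)p_{Hop} = 535/9, so p_{Hop} = 66.875.
Then p_{Go} = 263/6 + (1/3)·66.875 = 66.125.
q_{Hop} = 230 − 3·66.875 + 2·66.125 = 161.625.

161.625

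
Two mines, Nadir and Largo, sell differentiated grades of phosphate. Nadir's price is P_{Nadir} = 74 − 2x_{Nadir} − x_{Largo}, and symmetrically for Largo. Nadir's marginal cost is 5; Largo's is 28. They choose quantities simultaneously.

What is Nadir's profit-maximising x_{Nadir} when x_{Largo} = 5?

16

Mine Nadir's profit: π = x_{Nadir}(74 − 2x_{Nadir} − x_{Largo}) − 5x_{Nadir}.
∂π/∂x_{Nadir} = 69 − 4x_{Nadir} − x_{Largo} = 0 ⇒ x_{Nadir} = 17.25 − 0.25x_{Largo}.
At x_{Largo} = 5: x_{Nadir} = 17.25 − 0.25·5 = 16.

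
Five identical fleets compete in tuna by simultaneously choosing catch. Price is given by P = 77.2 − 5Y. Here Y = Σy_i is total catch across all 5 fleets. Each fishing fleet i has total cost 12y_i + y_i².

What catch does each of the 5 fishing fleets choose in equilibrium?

2.0375

A representative fishing fleet's profit is π_i = y_i(77.2 − 5Y) − 12y_i − y_i², with Y = y_i + Σ_{j≠i} y_j.
First-order condition: 65.2 − 12y_i − 5Σ_{j≠i} y_j = 0.
In a symmetric equilibrium every fishing fleet chooses the same y, so Σ_{j≠i} y_j = 4y. The condition becomes 65.2 − 32y = 0, giving y = 65.2/32 = 2.0375.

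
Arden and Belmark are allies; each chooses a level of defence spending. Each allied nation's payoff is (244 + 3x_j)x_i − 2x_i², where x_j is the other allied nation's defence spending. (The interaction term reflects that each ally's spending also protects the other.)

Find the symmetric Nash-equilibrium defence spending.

Arden's payoff is (244 + 3x_B)x_A − 2x_A².
∂π/∂x_A = 244 + 3x_B − 4x_A = 0, so x_A = 61 + 0.75x_B.
Setting x_A = x_B in the reaction function: x_A = 61 + 0.75x_A, so x_A = 61 / 0.25 = 244.

244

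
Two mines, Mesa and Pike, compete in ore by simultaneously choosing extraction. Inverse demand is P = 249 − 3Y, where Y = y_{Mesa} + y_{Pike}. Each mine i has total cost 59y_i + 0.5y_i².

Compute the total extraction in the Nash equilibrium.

Mine Mesa's profit: π = y_{Mesa}(249 − 3(y_{Mesa} + y_{Pike})) − 59y_{Mesa} − 0.5y_{Mesa}².
∂π/∂y_{Mesa} = 190 − 7y_{Mesa} − 3y_{Pike} = 0, so y_{Mesa} = 190/7 − (3/7)y_{Pike}.
The game is symmetric, so in equilibrium y_{Pike} = y_{Mesa}: the reaction function gives (10/7)y_{Mesa} = 190/7, hence y_{Mesa} = 19.
Total extraction: 19 + 19 = 38.

38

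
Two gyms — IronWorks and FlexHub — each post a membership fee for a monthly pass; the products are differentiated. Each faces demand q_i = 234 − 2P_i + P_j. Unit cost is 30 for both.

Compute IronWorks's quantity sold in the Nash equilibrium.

136

IronWorks's profit: π = (P_{IronWorks} − 30)(234 − 2P_{IronWorks} + P_{FlexHub}).
∂π/∂P_{IronWorks} = 294 − 4P_{IronWorks} + P_{FlexHub} = 0 ⇒ P_{IronWorks} = 73.5 + 0.25P_{FlexHub}.
The game is symmetric, so in equilibrium P_{FlexHub} = P_{IronWorks}: the reaction function gives 0.75P_{IronWorks} = 73.5, hence P_{IronWorks} = 98.
q_{IronWorks} = 234 − 2·98 + 98 = 136.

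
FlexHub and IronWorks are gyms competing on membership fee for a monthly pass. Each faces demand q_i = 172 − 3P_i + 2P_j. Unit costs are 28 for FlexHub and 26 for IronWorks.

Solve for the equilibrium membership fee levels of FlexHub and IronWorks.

FlexHub's profit: π = (P_{FlexHub} − 28)(172 − 3P_{FlexHub} + 2P_{IronWorks}).
∂π/∂P_{FlexHub} = 256 − 6P_{FlexHub} + 2P_{IronWorks} = 0 ⇒ P_{FlexHub} = 128/3 + (1/3)P_{IronWorks}.
Similarly P_{IronWorks} = 125/3 + (1/3)P_{FlexHub}.
Plugging P_{IronWorks} into FlexHub's best response: P_{FlexHub} = 128/3 + (1/3)(125/3 + (1/3)P_{FlexHub}) ⇒ (8/9)P_{FlexHub} = 509/9, so P_{FlexHub} = 63.625.
Then P_{IronWorks} = 125/3 + (1/3)·63.625 = 62.875.

63.625, 62.875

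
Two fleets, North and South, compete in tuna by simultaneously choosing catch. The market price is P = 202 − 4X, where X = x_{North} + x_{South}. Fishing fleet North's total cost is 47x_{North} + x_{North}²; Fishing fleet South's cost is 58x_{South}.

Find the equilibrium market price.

109.25

Fishing fleet North's profit: π = x_{North}(202 − 4(x_{North} + x_{South})) − 47x_{North} − x_{North}².
∂π/∂x_{North} = 155 − 10x_{North} − 4x_{South} = 0, so x_{North} = 15.5 − 0.4x_{South}.
For South: ∂π/∂x_{South} = 144 − 8x_{South} − 4x_{North} = 0 ⇒ x_{South} = 18 − 0.5x_{North}.
Plugging x_{South} into North's best response: x_{North} = 15.5 − 0.4(18 − 0.5x_{North}) ⇒ 0.8x_{North} = 8.3, so x_{North} = 10.375.
Then x_{South} = 18 − 0.5·10.375 = 12.8125.
Equilibrium price: P = 202 − 4·23.1875 = 109.25.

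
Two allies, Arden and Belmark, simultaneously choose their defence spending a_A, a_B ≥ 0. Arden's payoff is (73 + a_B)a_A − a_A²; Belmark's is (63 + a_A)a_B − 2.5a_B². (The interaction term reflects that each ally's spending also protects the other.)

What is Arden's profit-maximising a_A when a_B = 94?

Expanding Arden's payoff: 73a_A + a_Ba_A − a_A².
∂π/∂a_A = 73 + a_B − 2a_A = 0, so a_A = 36.5 + 0.5a_B.
At a_B = 94: a_A = 36.5 + 0.5·94 = 83.5.

83.5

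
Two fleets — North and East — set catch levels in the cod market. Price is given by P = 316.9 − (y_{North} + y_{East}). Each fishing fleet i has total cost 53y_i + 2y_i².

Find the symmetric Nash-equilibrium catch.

Fishing fleet North's profit: π = y_{North}(316.9 − (y_{North} + y_{East})) − 53y_{North} − 2y_{North}².
∂π/∂y_{North} = 263.9 − 6y_{North} − y_{East} = 0, so y_{North} = 2639/60 − (1/6)y_{East}.
The game is symmetric, so in equilibrium y_{East} = y_{North}: the reaction function gives (7/6)y_{North} = 2639/60, hence y_{North} = 37.7.

37.7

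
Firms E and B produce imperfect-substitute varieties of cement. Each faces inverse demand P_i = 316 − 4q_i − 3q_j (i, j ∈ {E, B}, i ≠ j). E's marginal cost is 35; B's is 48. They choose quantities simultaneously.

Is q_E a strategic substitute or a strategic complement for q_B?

strategic substitutes

Firm E's profit: π = q_E(316 − 4q_E − 3q_B) − 35q_E.
∂π/∂q_E = 281 − 8q_E − 3q_B = 0 ⇒ q_E = 35.125 − 0.375q_B.
The best-response slope dq_E/dq_B = −0.375 < 0: the reaction function is downward-sloping, so the choices are strategic substitutes.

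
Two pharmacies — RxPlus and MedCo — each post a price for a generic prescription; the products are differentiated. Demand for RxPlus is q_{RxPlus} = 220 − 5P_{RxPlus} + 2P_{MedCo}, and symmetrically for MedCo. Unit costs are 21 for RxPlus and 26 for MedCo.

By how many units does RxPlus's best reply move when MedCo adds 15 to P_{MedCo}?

3

RxPlus's profit: π = (P_{RxPlus} − 21)(220 − 5P_{RxPlus} + 2P_{MedCo}).
∂π/∂P_{RxPlus} = 325 − 10P_{RxPlus} + 2P_{MedCo} = 0 ⇒ P_{RxPlus} = 32.5 + 0.2P_{MedCo}.
The reaction-function slope is 0.2, so a 15-unit rise in P_{MedCo} moves P_{RxPlus} by 0.2 × 15 = 3. RxPlus's best response rises — the actions are strategic complements.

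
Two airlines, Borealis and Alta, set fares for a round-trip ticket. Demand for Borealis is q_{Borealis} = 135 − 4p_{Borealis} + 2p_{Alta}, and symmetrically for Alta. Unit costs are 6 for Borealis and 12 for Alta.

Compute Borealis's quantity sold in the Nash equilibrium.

85.2

Borealis's profit: π = (p_{Borealis} − 6)(135 − 4p_{Borealis} + 2p_{Alta}).
∂π/∂p_{Borealis} = 159 − 8p_{Borealis} + 2p_{Alta} = 0 ⇒ p_{Borealis} = 19.875 + 0.25p_{Alta}.
Similarly p_{Alta} = 22.875 + 0.25p_{Borealis}.
Substituting the second reaction function into the first: p_{Borealis} = 19.875 + 0.25(22.875 + 0.25p_{Borealis}), which gives 0.9375p_{Borealis} = 819/32 ⇒ p_{Borealis} = 27.3.
Then p_{Alta} = 22.875 + 0.25·27.3 = 29.7.
q_{Borealis} = 135 − 4·27.3 + 2·29.7 = 85.2.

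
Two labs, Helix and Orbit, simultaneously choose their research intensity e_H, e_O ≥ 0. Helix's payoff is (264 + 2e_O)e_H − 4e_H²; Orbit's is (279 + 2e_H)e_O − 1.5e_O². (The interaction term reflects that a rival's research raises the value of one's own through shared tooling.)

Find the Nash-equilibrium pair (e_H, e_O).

Expanding Helix's payoff: 264e_H + 2e_Oe_H − 4e_H².
∂π/∂e_H = 264 + 2e_O − 8e_H = 0, so e_H = 33 + 0.25e_O.
Likewise for Orbit: e_O = 93 + (2/3)e_H.
Substituting the second reaction function into the first: e_H = 33 + 0.25(93 + (2/3)e_H), which gives (5/6)e_H = 56.25 ⇒ e_H = 67.5.
Then e_O = 93 + (2/3)·67.5 = 138.

67.5, 138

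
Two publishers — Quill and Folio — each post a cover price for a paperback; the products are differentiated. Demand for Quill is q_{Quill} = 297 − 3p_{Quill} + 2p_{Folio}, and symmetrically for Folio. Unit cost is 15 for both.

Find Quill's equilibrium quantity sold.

Quill's profit: π = (p_{Quill} − 15)(297 − 3p_{Quill} + 2p_{Folio}).
∂π/∂p_{Quill} = 342 − 6p_{Quill} + 2p_{Folio} = 0 ⇒ p_{Quill} = 57 + (1/3)p_{Folio}.
The game is symmetric, so in equilibrium p_{Folio} = p_{Quill}: the reaction function gives (2/3)p_{Quill} = 57, hence p_{Quill} = 85.5.
q_{Quill} = 297 − 3·85.5 + 2·85.5 = 211.5.

211.5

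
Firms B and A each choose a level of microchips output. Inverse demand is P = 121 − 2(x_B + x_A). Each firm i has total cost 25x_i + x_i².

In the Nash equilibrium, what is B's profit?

432

Firm B's profit: π = x_B(121 − 2(x_B + x_A)) − 25x_B − x_B².
∂π/∂x_B = 96 − 6x_B − 2x_A = 0, so x_B = 16 − (1/3)x_A.
The game is symmetric, so in equilibrium x_A = x_B: the reaction function gives (4/3)x_B = 16, hence x_B = 12.
Price P = 121 − 2·24 = 73.
B's profit: (73 − 25)·12 − (12)² = 432.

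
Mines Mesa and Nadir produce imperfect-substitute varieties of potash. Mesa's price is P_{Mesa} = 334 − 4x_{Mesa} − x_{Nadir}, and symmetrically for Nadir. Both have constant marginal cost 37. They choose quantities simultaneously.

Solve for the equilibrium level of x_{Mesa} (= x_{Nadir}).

33

Mine Mesa's profit: π = x_{Mesa}(334 − 4x_{Mesa} − x_{Nadir}) − 37x_{Mesa}.
∂π/∂x_{Mesa} = 297 − 8x_{Mesa} − x_{Nadir} = 0 ⇒ x_{Mesa} = 37.125 − 0.125x_{Nadir}.
The game is symmetric, so in equilibrium x_{Nadir} = x_{Mesa}: the reaction function gives 1.125x_{Mesa} = 37.125, hence x_{Mesa} = 33.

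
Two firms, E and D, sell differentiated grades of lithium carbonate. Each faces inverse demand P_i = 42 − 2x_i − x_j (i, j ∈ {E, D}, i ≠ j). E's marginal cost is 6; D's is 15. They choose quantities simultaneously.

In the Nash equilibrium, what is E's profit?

121.68

Firm E's profit: π = x_E(42 − 2x_E − x_D) − 6x_E.
∂π/∂x_E = 36 − 4x_E − x_D = 0 ⇒ x_E = 9 − 0.25x_D.
Similarly x_D = 6.75 − 0.25x_E.
Solving the two reaction functions simultaneously: (1 − (−0.25)(−0.25))x_E = 9 − 0.25·6.75, so 0.9375x_E = 7.3125 and x_E = 7.8.
Then x_D = 6.75 − 0.25·7.8 = 4.8.
P_E = 42 − 2·7.8 − 4.8 = 21.6.
Profit = (21.6 − 6)·7.8 = 121.68.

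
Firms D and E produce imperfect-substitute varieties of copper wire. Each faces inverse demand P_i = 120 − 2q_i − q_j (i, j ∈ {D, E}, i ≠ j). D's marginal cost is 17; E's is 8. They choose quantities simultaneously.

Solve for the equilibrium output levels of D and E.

20, 23

Firm D's profit: π = q_D(120 − 2q_D − q_E) − 17q_D.
∂π/∂q_D = 103 − 4q_D − q_E = 0 ⇒ q_D = 25.75 − 0.25q_E.
Similarly q_E = 28 − 0.25q_D.
Substituting the second reaction function into the first: q_D = 25.75 − 0.25(28 − 0.25q_D), which gives 0.9375q_D = 18.75 ⇒ q_D = 20.
Then q_E = 28 − 0.25·20 = 23.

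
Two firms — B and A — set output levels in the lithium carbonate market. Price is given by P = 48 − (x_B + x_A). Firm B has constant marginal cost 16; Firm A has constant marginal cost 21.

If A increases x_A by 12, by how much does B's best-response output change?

-6

Firm B's profit: π = x_B(48 − (x_B + x_A)) − 16x_B.
∂π/∂x_B = 32 − 2x_B − x_A = 0, so x_B = 16 − 0.5x_A.
The reaction-function slope is −0.5, so a 12-unit rise in x_A moves x_B by −0.5 × 12 = −6. B's best response falls — the actions are strategic substitutes.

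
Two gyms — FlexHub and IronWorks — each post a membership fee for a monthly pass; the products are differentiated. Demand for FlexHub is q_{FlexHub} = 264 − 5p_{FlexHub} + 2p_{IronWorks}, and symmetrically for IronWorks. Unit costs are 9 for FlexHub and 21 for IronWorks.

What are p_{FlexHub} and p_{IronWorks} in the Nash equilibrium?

FlexHub's profit: π = (p_{FlexHub} − 9)(264 − 5p_{FlexHub} + 2p_{IronWorks}).
∂π/∂p_{FlexHub} = 309 − 10p_{FlexHub} + 2p_{IronWorks} = 0 ⇒ p_{FlexHub} = 30.9 + 0.2p_{IronWorks}.
Similarly p_{IronWorks} = 36.9 + 0.2p_{FlexHub}.
Substituting the second reaction function into the first: p_{FlexHub} = 30.9 + 0.2(36.9 + 0.2p_{FlexHub}), which gives 0.96p_{FlexHub} = 38.28 ⇒ p_{FlexHub} = 39.875.
Then p_{IronWorks} = 36.9 + 0.2·39.875 = 44.875.

39.875, 44.875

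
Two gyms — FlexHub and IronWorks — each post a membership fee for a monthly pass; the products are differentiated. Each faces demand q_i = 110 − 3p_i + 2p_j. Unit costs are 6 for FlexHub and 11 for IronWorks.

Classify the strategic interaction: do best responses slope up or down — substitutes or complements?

FlexHub's profit: π = (p_{FlexHub} − 6)(110 − 3p_{FlexHub} + 2p_{IronWorks}).
∂π/∂p_{FlexHub} = 128 − 6p_{FlexHub} + 2p_{IronWorks} = 0 ⇒ p_{FlexHub} = 64/3 + (1/3)p_{IronWorks}.
The best-response slope dp_{FlexHub}/dp_{IronWorks} = 1/3 > 0: the reaction function is upward-sloping, so the choices are strategic complements.

strategic complements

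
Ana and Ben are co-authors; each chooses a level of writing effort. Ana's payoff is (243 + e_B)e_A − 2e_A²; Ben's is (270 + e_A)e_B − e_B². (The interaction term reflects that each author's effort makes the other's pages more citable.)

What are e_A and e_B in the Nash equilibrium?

108, 189

Expanding Ana's payoff: 243e_A + e_Be_A − 2e_A².
∂π/∂e_A = 243 + e_B − 4e_A = 0, so e_A = 60.75 + 0.25e_B.
Likewise for Ben: e_B = 135 + 0.5e_A.
Plugging e_B into Ana's best response: e_A = 60.75 + 0.25(135 + 0.5e_A) ⇒ 0.875e_A = 94.5, so e_A = 108.
Then e_B = 135 + 0.5·108 = 189.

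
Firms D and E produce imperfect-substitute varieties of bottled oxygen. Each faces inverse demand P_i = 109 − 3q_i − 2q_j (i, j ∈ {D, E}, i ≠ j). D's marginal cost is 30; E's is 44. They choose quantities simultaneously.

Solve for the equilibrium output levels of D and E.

Firm D's profit: π = q_D(109 − 3q_D − 2q_E) − 30q_D.
∂π/∂q_D = 79 − 6q_D − 2q_E = 0 ⇒ q_D = 79/6 − (1/3)q_E.
Similarly q_E = 65/6 − (1/3)q_D.
Solving the two reaction functions simultaneously: (1 − (−1/3)(−1/3))q_D = 79/6 − (1/3)·(65/6), so (8/9)q_D = 86/9 and q_D = 10.75.
Then q_E = 65/6 − (1/3)·10.75 = 7.25.

10.75, 7.25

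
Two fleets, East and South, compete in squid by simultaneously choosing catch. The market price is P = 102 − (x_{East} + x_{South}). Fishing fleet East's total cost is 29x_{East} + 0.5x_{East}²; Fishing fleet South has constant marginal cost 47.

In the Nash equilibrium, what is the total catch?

36.6

Fishing fleet East's profit: π = x_{East}(102 − (x_{East} + x_{South})) − 29x_{East} − 0.5x_{East}².
∂π/∂x_{East} = 73 − 3x_{East} − x_{South} = 0, so x_{East} = 73/3 − (1/3)x_{South}.
For South: ∂π/∂x_{South} = 55 − 2x_{South} − x_{East} = 0 ⇒ x_{South} = 27.5 − 0.5x_{East}.
Solving the two reaction functions simultaneously: (1 − (−1/3)(−0.5))x_{East} = 73/3 − (1/3)·27.5, so (5/6)x_{East} = 91/6 and x_{East} = 18.2.
Then x_{South} = 27.5 − 0.5·18.2 = 18.4.
Total catch: 18.2 + 18.4 = 36.6.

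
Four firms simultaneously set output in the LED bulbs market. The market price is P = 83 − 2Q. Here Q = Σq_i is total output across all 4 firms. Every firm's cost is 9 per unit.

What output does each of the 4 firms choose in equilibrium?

A representative firm's profit is π_i = q_i(83 − 2Q) − 9q_i, with Q = q_i + Σ_{j≠i} q_j.
First-order condition: 74 − 4q_i − 2Σ_{j≠i} q_j = 0.
With identical firms, set every q_j = q: then 74 − 4q − 6q = 0, i.e. q = 74/10 = 7.4.

7.4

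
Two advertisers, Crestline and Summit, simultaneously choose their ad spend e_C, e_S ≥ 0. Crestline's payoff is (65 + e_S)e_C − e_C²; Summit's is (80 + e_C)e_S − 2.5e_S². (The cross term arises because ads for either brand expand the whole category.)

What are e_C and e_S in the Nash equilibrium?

45, 25

Expanding Crestline's payoff: 65e_C + e_Se_C − e_C².
∂π/∂e_C = 65 + e_S − 2e_C = 0, so e_C = 32.5 + 0.5e_S.
Likewise for Summit: e_S = 16 + 0.2e_C.
Plugging e_S into Crestline's best response: e_C = 32.5 + 0.5(16 + 0.2e_C) ⇒ 0.9e_C = 40.5, so e_C = 45.
Then e_S = 16 + 0.2·45 = 25.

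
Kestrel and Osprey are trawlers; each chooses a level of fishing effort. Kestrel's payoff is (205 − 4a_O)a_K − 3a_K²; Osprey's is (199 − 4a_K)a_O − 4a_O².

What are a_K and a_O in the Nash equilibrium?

26.375, 11.6875

Expanding Kestrel's payoff: 205a_K − 4a_Oa_K − 3a_K².
∂π/∂a_K = 205 − 4a_O − 6a_K = 0, so a_K = 205/6 − (2/3)a_O.
Likewise for Osprey: a_O = 24.875 − 0.5a_K.
Solving the two reaction functions simultaneously: (1 − (−2/3)(−0.5))a_K = 205/6 − (2/3)·24.875, so (2/3)a_K = 211/12 and a_K = 26.375.
Then a_O = 24.875 − 0.5·26.375 = 11.6875.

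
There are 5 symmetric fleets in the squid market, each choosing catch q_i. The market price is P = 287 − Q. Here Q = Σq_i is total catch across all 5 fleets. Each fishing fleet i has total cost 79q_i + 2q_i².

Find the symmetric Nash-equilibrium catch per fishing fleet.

A representative fishing fleet's profit is π_i = q_i(287 − Q) − 79q_i − 2q_i², with Q = q_i + Σ_{j≠i} q_j.
First-order condition: 208 − 6q_i − Σ_{j≠i} q_j = 0.
Imposing symmetry (q_j = q for all j) turns Σ_{j≠i} q_j into 4q, so 208 = 10q and q = 20.8.

20.8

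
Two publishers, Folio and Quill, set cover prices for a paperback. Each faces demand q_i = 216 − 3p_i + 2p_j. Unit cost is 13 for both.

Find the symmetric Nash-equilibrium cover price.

63.75

Folio's profit: π = (p_{Folio} − 13)(216 − 3p_{Folio} + 2p_{Quill}).
∂π/∂p_{Folio} = 255 − 6p_{Folio} + 2p_{Quill} = 0 ⇒ p_{Folio} = 42.5 + (1/3)p_{Quill}.
By symmetry p_{Quill} = p_{Folio}; substituting into the reaction function, (2/3)p_{Folio} = 42.5 and p_{Folio} = 63.75.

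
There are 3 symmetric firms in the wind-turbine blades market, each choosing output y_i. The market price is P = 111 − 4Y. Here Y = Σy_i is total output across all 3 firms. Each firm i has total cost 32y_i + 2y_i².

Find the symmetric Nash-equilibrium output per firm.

3.95

A representative firm's profit is π_i = y_i(111 − 4Y) − 32y_i − 2y_i², with Y = y_i + Σ_{j≠i} y_j.
First-order condition: 79 − 12y_i − 4Σ_{j≠i} y_j = 0.
With identical firms, set every y_j = y: then 79 − 12y − 8y = 0, i.e. y = 79/20 = 3.95.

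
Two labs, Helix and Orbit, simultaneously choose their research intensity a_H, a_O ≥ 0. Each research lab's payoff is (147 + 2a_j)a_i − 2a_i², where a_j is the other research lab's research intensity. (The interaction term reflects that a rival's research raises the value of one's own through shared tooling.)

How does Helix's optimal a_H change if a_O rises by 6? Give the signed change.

3

Helix's payoff is (147 + 2a_O)a_H − 2a_H².
∂π/∂a_H = 147 + 2a_O − 4a_H = 0, so a_H = 36.75 + 0.5a_O.
The reaction-function slope is 0.5, so a 6-unit rise in a_O moves a_H by 0.5 × 6 = 3. Helix's best response rises — the actions are strategic complements.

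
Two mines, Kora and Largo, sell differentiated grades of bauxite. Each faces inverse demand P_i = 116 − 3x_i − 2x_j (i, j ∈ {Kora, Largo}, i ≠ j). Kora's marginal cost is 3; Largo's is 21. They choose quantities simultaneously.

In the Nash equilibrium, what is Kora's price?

Mine Kora's profit: π = x_{Kora}(116 − 3x_{Kora} − 2x_{Largo}) − 3x_{Kora}.
∂π/∂x_{Kora} = 113 − 6x_{Kora} − 2x_{Largo} = 0 ⇒ x_{Kora} = 113/6 − (1/3)x_{Largo}.
Similarly x_{Largo} = 95/6 − (1/3)x_{Kora}.
Plugging x_{Largo} into Kora's best response: x_{Kora} = 113/6 − (1/3)(95/6 − (1/3)x_{Kora}) ⇒ (8/9)x_{Kora} = 122/9, so x_{Kora} = 15.25.
Then x_{Largo} = 95/6 − (1/3)·15.25 = 10.75.
P_{Kora} = 116 − 3·15.25 − 2·10.75 = 48.75.

48.75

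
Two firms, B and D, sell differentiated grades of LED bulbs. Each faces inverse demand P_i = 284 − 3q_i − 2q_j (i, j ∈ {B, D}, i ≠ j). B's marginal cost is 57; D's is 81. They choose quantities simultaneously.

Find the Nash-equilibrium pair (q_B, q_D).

Firm B's profit: π = q_B(284 − 3q_B − 2q_D) − 57q_B.
∂π/∂q_B = 227 − 6q_B − 2q_D = 0 ⇒ q_B = 227/6 − (1/3)q_D.
Similarly q_D = 203/6 − (1/3)q_B.
Solving the two reaction functions simultaneously: (1 − (−1/3)(−1/3))q_B = 227/6 − (1/3)·(203/6), so (8/9)q_B = 239/9 and q_B = 29.875.
Then q_D = 203/6 − (1/3)·29.875 = 23.875.

29.875, 23.875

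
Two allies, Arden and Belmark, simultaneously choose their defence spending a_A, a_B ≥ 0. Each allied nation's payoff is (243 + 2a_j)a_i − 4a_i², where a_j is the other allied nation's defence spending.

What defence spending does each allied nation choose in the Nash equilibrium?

40.5

Arden's payoff is (243 + 2a_B)a_A − 4a_A².
∂π/∂a_A = 243 + 2a_B − 8a_A = 0, so a_A = 30.375 + 0.25a_B.
Setting a_A = a_B in the reaction function: a_A = 30.375 + 0.25a_A, so a_A = 30.375 / 0.75 = 40.5.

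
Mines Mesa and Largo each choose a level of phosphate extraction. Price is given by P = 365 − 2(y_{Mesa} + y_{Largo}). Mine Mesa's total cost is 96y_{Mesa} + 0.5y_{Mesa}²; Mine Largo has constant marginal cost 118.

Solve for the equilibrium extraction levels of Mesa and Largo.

36.375, 43.5625

Mine Mesa's profit: π = y_{Mesa}(365 − 2(y_{Mesa} + y_{Largo})) − 96y_{Mesa} − 0.5y_{Mesa}².
∂π/∂y_{Mesa} = 269 − 5y_{Mesa} − 2y_{Largo} = 0, so y_{Mesa} = 53.8 − 0.4y_{Largo}.
For Largo: ∂π/∂y_{Largo} = 247 − 4y_{Largo} − 2y_{Mesa} = 0 ⇒ y_{Largo} = 61.75 − 0.5y_{Mesa}.
Solving the two reaction functions simultaneously: (1 − (−0.4)(−0.5))y_{Mesa} = 53.8 − 0.4·61.75, so 0.8y_{Mesa} = 29.1 and y_{Mesa} = 36.375.
Then y_{Largo} = 61.75 − 0.5·36.375 = 43.5625.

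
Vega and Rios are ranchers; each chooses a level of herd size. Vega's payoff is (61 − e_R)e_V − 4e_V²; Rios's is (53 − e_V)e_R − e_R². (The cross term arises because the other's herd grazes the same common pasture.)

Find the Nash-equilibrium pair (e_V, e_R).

Expanding Vega's payoff: 61e_V − e_Re_V − 4e_V².
∂π/∂e_V = 61 − e_R − 8e_V = 0, so e_V = 7.625 − 0.125e_R.
Likewise for Rios: e_R = 26.5 − 0.5e_V.
Plugging e_R into Vega's best response: e_V = 7.625 − 0.125(26.5 − 0.5e_V) ⇒ 0.9375e_V = 4.3125, so e_V = 4.6.
Then e_R = 26.5 − 0.5·4.6 = 24.2.

4.6, 24.2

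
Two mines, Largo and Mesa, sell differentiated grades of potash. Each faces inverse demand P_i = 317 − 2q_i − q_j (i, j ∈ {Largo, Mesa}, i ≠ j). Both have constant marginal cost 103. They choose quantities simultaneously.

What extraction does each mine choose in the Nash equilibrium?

Mine Largo's profit: π = q_{Largo}(317 − 2q_{Largo} − q_{Mesa}) − 103q_{Largo}.
∂π/∂q_{Largo} = 214 − 4q_{Largo} − q_{Mesa} = 0 ⇒ q_{Largo} = 53.5 − 0.25q_{Mesa}.
The game is symmetric, so in equilibrium q_{Mesa} = q_{Largo}: the reaction function gives 1.25q_{Largo} = 53.5, hence q_{Largo} = 42.8.

42.8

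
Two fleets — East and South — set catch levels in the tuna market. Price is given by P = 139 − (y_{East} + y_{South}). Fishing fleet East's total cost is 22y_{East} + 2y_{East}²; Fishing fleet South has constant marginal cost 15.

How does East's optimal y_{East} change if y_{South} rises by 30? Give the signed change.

Fishing fleet East's profit: π = y_{East}(139 − (y_{East} + y_{South})) − 22y_{East} − 2y_{East}².
∂π/∂y_{East} = 117 − 6y_{East} − y_{South} = 0, so y_{East} = 19.5 − (1/6)y_{South}.
The reaction-function slope is −1/6, so a 30-unit rise in y_{South} moves y_{East} by −1/6 × 30 = −5. East's best response falls — the actions are strategic substitutes.

-5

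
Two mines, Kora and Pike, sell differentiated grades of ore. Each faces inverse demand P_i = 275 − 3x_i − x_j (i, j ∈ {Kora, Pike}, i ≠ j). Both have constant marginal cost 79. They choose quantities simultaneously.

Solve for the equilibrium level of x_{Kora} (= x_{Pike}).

Mine Kora's profit: π = x_{Kora}(275 − 3x_{Kora} − x_{Pike}) − 79x_{Kora}.
∂π/∂x_{Kora} = 196 − 6x_{Kora} − x_{Pike} = 0 ⇒ x_{Kora} = 98/3 − (1/6)x_{Pike}.
The game is symmetric, so in equilibrium x_{Pike} = x_{Kora}: the reaction function gives (7/6)x_{Kora} = 98/3, hence x_{Kora} = 28.

28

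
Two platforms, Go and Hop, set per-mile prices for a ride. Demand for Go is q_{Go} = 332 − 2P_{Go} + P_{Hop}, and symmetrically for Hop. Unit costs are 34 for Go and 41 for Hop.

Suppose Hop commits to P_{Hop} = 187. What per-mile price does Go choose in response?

Go's profit: π = (P_{Go} − 34)(332 − 2P_{Go} + P_{Hop}).
∂π/∂P_{Go} = 400 − 4P_{Go} + P_{Hop} = 0 ⇒ P_{Go} = 100 + 0.25P_{Hop}.
At P_{Hop} = 187: P_{Go} = 100 + 0.25·187 = 146.75.

146.75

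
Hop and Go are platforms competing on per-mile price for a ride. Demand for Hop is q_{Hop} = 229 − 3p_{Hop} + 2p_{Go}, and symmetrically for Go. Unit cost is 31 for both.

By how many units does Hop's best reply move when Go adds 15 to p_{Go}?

Hop's profit: π = (p_{Hop} − 31)(229 − 3p_{Hop} + 2p_{Go}).
∂π/∂p_{Hop} = 322 − 6p_{Hop} + 2p_{Go} = 0 ⇒ p_{Hop} = 161/3 + (1/3)p_{Go}.
The reaction-function slope is 1/3, so a 15-unit rise in p_{Go} moves p_{Hop} by 1/3 × 15 = 5. Hop's best response rises — the actions are strategic complements.

5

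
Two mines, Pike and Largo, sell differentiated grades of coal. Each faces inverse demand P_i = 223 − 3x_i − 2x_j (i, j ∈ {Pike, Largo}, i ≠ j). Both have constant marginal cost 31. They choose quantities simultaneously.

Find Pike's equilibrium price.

Mine Pike's profit: π = x_{Pike}(223 − 3x_{Pike} − 2x_{Largo}) − 31x_{Pike}.
∂π/∂x_{Pike} = 192 − 6x_{Pike} − 2x_{Largo} = 0 ⇒ x_{Pike} = 32 − (1/3)x_{Largo}.
By symmetry x_{Largo} = x_{Pike}; substituting into the reaction function, (4/3)x_{Pike} = 32 and x_{Pike} = 24.
P_{Pike} = 223 − 3·24 − 2·24 = 103.

103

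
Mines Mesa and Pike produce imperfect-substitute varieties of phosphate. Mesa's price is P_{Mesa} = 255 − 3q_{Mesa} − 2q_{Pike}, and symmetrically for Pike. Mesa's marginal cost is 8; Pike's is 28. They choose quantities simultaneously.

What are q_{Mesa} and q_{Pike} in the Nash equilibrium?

32.125, 27.125

Mine Mesa's profit: π = q_{Mesa}(255 − 3q_{Mesa} − 2q_{Pike}) − 8q_{Mesa}.
∂π/∂q_{Mesa} = 247 − 6q_{Mesa} − 2q_{Pike} = 0 ⇒ q_{Mesa} = 247/6 − (1/3)q_{Pike}.
Similarly q_{Pike} = 227/6 − (1/3)q_{Mesa}.
Solving the two reaction functions simultaneously: (1 − (−1/3)(−1/3))q_{Mesa} = 247/6 − (1/3)·(227/6), so (8/9)q_{Mesa} = 257/9 and q_{Mesa} = 32.125.
Then q_{Pike} = 227/6 − (1/3)·32.125 = 27.125.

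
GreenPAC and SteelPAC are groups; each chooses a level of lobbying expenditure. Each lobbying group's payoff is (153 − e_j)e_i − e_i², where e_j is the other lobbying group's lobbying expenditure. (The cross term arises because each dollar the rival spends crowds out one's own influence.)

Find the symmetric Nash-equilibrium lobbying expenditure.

51

GreenPAC's payoff is (153 − e_S)e_G − e_G².
∂π/∂e_G = 153 − e_S − 2e_G = 0, so e_G = 76.5 − 0.5e_S.
Setting e_G = e_S in the reaction function: e_G = 76.5 − 0.5e_G, so e_G = 76.5 / 1.5 = 51.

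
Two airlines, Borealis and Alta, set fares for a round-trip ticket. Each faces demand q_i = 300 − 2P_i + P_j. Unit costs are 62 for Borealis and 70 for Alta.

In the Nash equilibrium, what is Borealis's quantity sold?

Borealis's profit: π = (P_{Borealis} − 62)(300 − 2P_{Borealis} + P_{Alta}).
∂π/∂P_{Borealis} = 424 − 4P_{Borealis} + P_{Alta} = 0 ⇒ P_{Borealis} = 106 + 0.25P_{Alta}.
Similarly P_{Alta} = 110 + 0.25P_{Borealis}.
Plugging P_{Alta} into Borealis's best response: P_{Borealis} = 106 + 0.25(110 + 0.25P_{Borealis}) ⇒ 0.9375P_{Borealis} = 133.5, so P_{Borealis} = 142.4.
Then P_{Alta} = 110 + 0.25·142.4 = 145.6.
q_{Borealis} = 300 − 2·142.4 + 145.6 = 160.8.

160.8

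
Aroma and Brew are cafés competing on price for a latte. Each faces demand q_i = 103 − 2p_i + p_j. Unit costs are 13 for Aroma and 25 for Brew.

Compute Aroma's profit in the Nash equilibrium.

1997.12

Aroma's profit: π = (p_{Aroma} − 13)(103 − 2p_{Aroma} + p_{Brew}).
∂π/∂p_{Aroma} = 129 − 4p_{Aroma} + p_{Brew} = 0 ⇒ p_{Aroma} = 32.25 + 0.25p_{Brew}.
Similarly p_{Brew} = 38.25 + 0.25p_{Aroma}.
Substituting the second reaction function into the first: p_{Aroma} = 32.25 + 0.25(38.25 + 0.25p_{Aroma}), which gives 0.9375p_{Aroma} = 41.8125 ⇒ p_{Aroma} = 44.6.
Then p_{Brew} = 38.25 + 0.25·44.6 = 49.4.
q_{Aroma} = 103 − 2·44.6 + 49.4 = 63.2.
Profit = (44.6 − 13)·63.2 = 1997.12.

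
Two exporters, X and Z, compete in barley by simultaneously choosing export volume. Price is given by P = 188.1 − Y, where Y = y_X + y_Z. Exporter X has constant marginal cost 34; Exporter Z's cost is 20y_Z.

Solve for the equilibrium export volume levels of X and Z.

46.7, 60.7

Exporter X's profit: π = y_X(188.1 − (y_X + y_Z)) − 34y_X.
∂π/∂y_X = 154.1 − 2y_X − y_Z = 0, so y_X = 77.05 − 0.5y_Z.
By the same steps for Z: y_Z = 84.05 − 0.5y_X.
Solving the two reaction functions simultaneously: (1 − (−0.5)(−0.5))y_X = 77.05 − 0.5·84.05, so 0.75y_X = 35.025 and y_X = 46.7.
Then y_Z = 84.05 − 0.5·46.7 = 60.7.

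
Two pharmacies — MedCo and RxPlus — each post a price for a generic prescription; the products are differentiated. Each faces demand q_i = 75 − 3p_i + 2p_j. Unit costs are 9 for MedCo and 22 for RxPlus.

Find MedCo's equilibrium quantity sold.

MedCo's profit: π = (p_{MedCo} − 9)(75 − 3p_{MedCo} + 2p_{RxPlus}).
∂π/∂p_{MedCo} = 102 − 6p_{MedCo} + 2p_{RxPlus} = 0 ⇒ p_{MedCo} = 17 + (1/3)p_{RxPlus}.
Similarly p_{RxPlus} = 23.5 + (1/3)p_{MedCo}.
Solving the two reaction functions simultaneously: (1 − (1/3)(1/3))p_{MedCo} = 17 + (1/3)·23.5, so (8/9)p_{MedCo} = 149/6 and p_{MedCo} = 27.9375.
Then p_{RxPlus} = 23.5 + (1/3)·27.9375 = 32.8125.
q_{MedCo} = 75 − 3·27.9375 + 2·32.8125 = 56.8125.

56.8125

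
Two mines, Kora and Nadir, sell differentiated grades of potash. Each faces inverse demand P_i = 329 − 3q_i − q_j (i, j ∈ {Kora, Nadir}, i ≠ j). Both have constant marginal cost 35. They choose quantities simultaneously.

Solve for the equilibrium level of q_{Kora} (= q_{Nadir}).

42

Mine Kora's profit: π = q_{Kora}(329 − 3q_{Kora} − q_{Nadir}) − 35q_{Kora}.
∂π/∂q_{Kora} = 294 − 6q_{Kora} − q_{Nadir} = 0 ⇒ q_{Kora} = 49 − (1/6)q_{Nadir}.
By symmetry q_{Nadir} = q_{Kora}; substituting into the reaction function, (7/6)q_{Kora} = 49 and q_{Kora} = 42.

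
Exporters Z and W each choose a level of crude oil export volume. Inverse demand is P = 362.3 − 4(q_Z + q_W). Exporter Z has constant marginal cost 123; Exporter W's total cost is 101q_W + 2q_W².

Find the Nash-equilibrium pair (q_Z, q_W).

Exporter Z's profit: π = q_Z(362.3 − 4(q_Z + q_W)) − 123q_Z.
∂π/∂q_Z = 239.3 − 8q_Z − 4q_W = 0, so q_Z = 29.9125 − 0.5q_W.
For W: ∂π/∂q_W = 261.3 − 12q_W − 4q_Z = 0 ⇒ q_W = 21.775 − (1/3)q_Z.
Plugging q_W into Z's best response: q_Z = 29.9125 − 0.5(21.775 − (1/3)q_Z) ⇒ (5/6)q_Z = 19.025, so q_Z = 22.83.
Then q_W = 21.775 − (1/3)·22.83 = 14.165.

22.83, 14.165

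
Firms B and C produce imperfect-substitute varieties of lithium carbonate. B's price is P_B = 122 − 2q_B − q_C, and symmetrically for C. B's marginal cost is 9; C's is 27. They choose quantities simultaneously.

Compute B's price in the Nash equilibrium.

Firm B's profit: π = q_B(122 − 2q_B − q_C) − 9q_B.
∂π/∂q_B = 113 − 4q_B − q_C = 0 ⇒ q_B = 28.25 − 0.25q_C.
Similarly q_C = 23.75 − 0.25q_B.
Substituting the second reaction function into the first: q_B = 28.25 − 0.25(23.75 − 0.25q_B), which gives 0.9375q_B = 22.3125 ⇒ q_B = 23.8.
Then q_C = 23.75 − 0.25·23.8 = 17.8.
P_B = 122 − 2·23.8 − 17.8 = 56.6.

56.6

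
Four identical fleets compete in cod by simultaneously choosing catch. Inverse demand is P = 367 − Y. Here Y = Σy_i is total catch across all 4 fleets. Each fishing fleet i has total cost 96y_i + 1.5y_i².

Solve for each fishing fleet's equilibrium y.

A representative fishing fleet's profit is π_i = y_i(367 − Y) − 96y_i − 1.5y_i², with Y = y_i + Σ_{j≠i} y_j.
First-order condition: 271 − 5y_i − Σ_{j≠i} y_j = 0.
With identical fishing fleets, set every y_j = y: then 271 − 5y − 3y = 0, i.e. y = 271/8 = 33.875.

33.875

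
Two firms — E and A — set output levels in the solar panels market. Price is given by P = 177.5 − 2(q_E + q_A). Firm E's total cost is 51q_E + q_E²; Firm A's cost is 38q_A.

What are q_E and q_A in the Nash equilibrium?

Firm E's profit: π = q_E(177.5 − 2(q_E + q_A)) − 51q_E − q_E².
∂π/∂q_E = 126.5 − 6q_E − 2q_A = 0, so q_E = 253/12 − (1/3)q_A.
For A: ∂π/∂q_A = 139.5 − 4q_A − 2q_E = 0 ⇒ q_A = 34.875 − 0.5q_E.
Substituting the second reaction function into the first: q_E = 253/12 − (1/3)(34.875 − 0.5q_E), which gives (5/6)q_E = 227/24 ⇒ q_E = 11.35.
Then q_A = 34.875 − 0.5·11.35 = 29.2.

11.35, 29.2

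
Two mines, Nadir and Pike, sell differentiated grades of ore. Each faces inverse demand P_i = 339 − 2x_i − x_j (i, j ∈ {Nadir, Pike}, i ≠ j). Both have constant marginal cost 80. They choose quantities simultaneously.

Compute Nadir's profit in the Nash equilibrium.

Mine Nadir's profit: π = x_{Nadir}(339 − 2x_{Nadir} − x_{Pike}) − 80x_{Nadir}.
∂π/∂x_{Nadir} = 259 − 4x_{Nadir} − x_{Pike} = 0 ⇒ x_{Nadir} = 64.75 − 0.25x_{Pike}.
By symmetry x_{Pike} = x_{Nadir}; substituting into the reaction function, 1.25x_{Nadir} = 64.75 and x_{Nadir} = 51.8.
P_{Nadir} = 339 − 2·51.8 − 51.8 = 183.6.
Profit = (183.6 − 80)·51.8 = 5366.48.

5366.48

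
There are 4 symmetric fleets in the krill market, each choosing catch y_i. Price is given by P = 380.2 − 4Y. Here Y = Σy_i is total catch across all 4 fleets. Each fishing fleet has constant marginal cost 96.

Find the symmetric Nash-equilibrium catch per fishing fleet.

A representative fishing fleet's profit is π_i = y_i(380.2 − 4Y) − 96y_i, with Y = y_i + Σ_{j≠i} y_j.
First-order condition: 284.2 − 8y_i − 4Σ_{j≠i} y_j = 0.
With identical fishing fleets, set every y_j = y: then 284.2 − 8y − 12y = 0, i.e. y = 284.2/20 = 14.21.

14.21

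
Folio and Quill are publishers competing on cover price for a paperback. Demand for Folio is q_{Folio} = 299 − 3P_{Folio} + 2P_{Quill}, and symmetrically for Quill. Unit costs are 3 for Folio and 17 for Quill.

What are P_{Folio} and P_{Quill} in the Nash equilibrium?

79.625, 84.875

Folio's profit: π = (P_{Folio} − 3)(299 − 3P_{Folio} + 2P_{Quill}).
∂π/∂P_{Folio} = 308 − 6P_{Folio} + 2P_{Quill} = 0 ⇒ P_{Folio} = 154/3 + (1/3)P_{Quill}.
Similarly P_{Quill} = 175/3 + (1/3)P_{Folio}.
Plugging P_{Quill} into Folio's best response: P_{Folio} = 154/3 + (1/3)(175/3 + (1/3)P_{Folio}) ⇒ (8/9)P_{Folio} = 637/9, so P_{Folio} = 79.625.
Then P_{Quill} = 175/3 + (1/3)·79.625 = 84.875.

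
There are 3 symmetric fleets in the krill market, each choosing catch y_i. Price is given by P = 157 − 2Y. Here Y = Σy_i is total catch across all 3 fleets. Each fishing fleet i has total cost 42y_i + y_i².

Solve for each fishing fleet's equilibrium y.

A representative fishing fleet's profit is π_i = y_i(157 − 2Y) − 42y_i − y_i², with Y = y_i + Σ_{j≠i} y_j.
First-order condition: 115 − 6y_i − 2Σ_{j≠i} y_j = 0.
Imposing symmetry (y_j = y for all j) turns Σ_{j≠i} y_j into 2y, so 115 = 10y and y = 11.5.

11.5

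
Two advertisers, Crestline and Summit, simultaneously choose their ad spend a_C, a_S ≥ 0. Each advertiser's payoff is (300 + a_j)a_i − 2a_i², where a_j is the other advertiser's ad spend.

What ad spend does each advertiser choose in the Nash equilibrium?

Crestline's payoff is (300 + a_S)a_C − 2a_C².
∂π/∂a_C = 300 + a_S − 4a_C = 0, so a_C = 75 + 0.25a_S.
By symmetry a_S = a_C; substituting into the reaction function, 0.75a_C = 75 and a_C = 100.

100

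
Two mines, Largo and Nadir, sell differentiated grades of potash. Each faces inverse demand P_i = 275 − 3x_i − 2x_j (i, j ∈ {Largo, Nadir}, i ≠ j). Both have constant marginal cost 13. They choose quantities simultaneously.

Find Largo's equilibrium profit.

Mine Largo's profit: π = x_{Largo}(275 − 3x_{Largo} − 2x_{Nadir}) − 13x_{Largo}.
∂π/∂x_{Largo} = 262 − 6x_{Largo} − 2x_{Nadir} = 0 ⇒ x_{Largo} = 131/3 − (1/3)x_{Nadir}.
The game is symmetric, so in equilibrium x_{Nadir} = x_{Largo}: the reaction function gives (4/3)x_{Largo} = 131/3, hence x_{Largo} = 32.75.
P_{Largo} = 275 − 3·32.75 − 2·32.75 = 111.25.
Profit = (111.25 − 13)·32.75 = 3217.6875.

3217.6875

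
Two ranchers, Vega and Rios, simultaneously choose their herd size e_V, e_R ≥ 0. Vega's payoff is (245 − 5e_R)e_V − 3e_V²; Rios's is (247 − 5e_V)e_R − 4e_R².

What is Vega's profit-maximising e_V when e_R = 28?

Expanding Vega's payoff: 245e_V − 5e_Re_V − 3e_V².
∂π/∂e_V = 245 − 5e_R − 6e_V = 0, so e_V = 245/6 − (5/6)e_R.
At e_R = 28: e_V = 245/6 − (5/6)·28 = 17.5.

17.5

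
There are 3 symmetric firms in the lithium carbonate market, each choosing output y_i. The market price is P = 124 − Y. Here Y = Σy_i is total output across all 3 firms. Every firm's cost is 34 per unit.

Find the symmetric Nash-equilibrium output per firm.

22.5

A representative firm's profit is π_i = y_i(124 − Y) − 34y_i, with Y = y_i + Σ_{j≠i} y_j.
First-order condition: 90 − 2y_i − Σ_{j≠i} y_j = 0.
In a symmetric equilibrium every firm chooses the same y, so Σ_{j≠i} y_j = 2y. The condition becomes 90 − 4y = 0, giving y = 90/4 = 22.5.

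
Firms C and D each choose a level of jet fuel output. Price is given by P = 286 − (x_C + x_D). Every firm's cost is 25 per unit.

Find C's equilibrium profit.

Firm C's profit: π = x_C(286 − (x_C + x_D)) − 25x_C.
∂π/∂x_C = 261 − 2x_C − x_D = 0, so x_C = 130.5 − 0.5x_D.
The game is symmetric, so in equilibrium x_D = x_C: the reaction function gives 1.5x_C = 130.5, hence x_C = 87.
Price P = 286 − 174 = 112.
C's profit: (112 − 25)·87 = 7569.

7569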